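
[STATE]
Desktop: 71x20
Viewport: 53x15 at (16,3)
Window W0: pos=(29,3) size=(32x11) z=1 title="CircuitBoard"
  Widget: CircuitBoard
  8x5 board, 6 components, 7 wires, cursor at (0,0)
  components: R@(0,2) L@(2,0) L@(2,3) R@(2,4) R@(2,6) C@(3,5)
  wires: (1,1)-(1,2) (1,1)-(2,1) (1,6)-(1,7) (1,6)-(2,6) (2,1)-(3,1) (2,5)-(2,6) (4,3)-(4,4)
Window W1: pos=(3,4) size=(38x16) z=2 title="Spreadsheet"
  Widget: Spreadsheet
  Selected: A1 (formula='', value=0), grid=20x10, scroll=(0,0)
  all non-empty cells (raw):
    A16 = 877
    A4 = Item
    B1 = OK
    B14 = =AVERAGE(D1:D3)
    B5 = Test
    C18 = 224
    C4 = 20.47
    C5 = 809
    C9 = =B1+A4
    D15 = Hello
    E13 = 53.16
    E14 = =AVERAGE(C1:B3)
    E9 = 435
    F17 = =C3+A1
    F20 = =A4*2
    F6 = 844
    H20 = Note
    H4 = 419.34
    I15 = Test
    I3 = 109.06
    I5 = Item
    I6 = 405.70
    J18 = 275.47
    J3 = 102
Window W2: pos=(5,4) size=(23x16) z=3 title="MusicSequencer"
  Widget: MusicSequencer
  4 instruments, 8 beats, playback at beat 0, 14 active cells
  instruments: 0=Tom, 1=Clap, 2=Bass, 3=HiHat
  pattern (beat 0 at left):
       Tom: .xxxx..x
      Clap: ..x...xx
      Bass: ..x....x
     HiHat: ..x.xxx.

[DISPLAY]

             ┏━━━━━━━━━━━━━━━━━━━━━━━━━━━━━━┓        
━━━━━━━━━━━┓━━━━━━━━━━━━┓rd                 ┃        
encer      ┃            ┃───────────────────┨        
───────────┨────────────┨4 5 6 7            ┃        
4567       ┃            ┃ R                 ┃        
█··█       ┃       D    ┃                   ┃        
··██       ┃------------┃ ·               · ┃        
···█       ┃   0       0┃                 │ ┃        
███·       ┃   0       0┃     L   R   · ─ R ┃        
           ┃   0       0┃                   ┃        
           ┃0.47       0┃━━━━━━━━━━━━━━━━━━━┛        
           ┃ 809       0┃                            
           ┃   0       0┃                            
           ┃   0       0┃                            
           ┃   0       0┃                            


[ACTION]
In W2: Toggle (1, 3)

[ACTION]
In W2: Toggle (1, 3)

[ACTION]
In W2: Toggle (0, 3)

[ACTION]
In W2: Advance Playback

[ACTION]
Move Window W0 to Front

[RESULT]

             ┏━━━━━━━━━━━━━━━━━━━━━━━━━━━━━━┓        
━━━━━━━━━━━┓━┃ CircuitBoard                 ┃        
encer      ┃ ┠──────────────────────────────┨        
───────────┨─┃   0 1 2 3 4 5 6 7            ┃        
4567       ┃ ┃0  [.]      R                 ┃        
█··█       ┃ ┃                              ┃        
··██       ┃-┃1       · ─ ·               · ┃        
···█       ┃ ┃        │                   │ ┃        
███·       ┃ ┃2   L   ·       L   R   · ─ R ┃        
           ┃ ┃        │                     ┃        
           ┃0┗━━━━━━━━━━━━━━━━━━━━━━━━━━━━━━┛        
           ┃ 809       0┃                            
           ┃   0       0┃                            
           ┃   0       0┃                            
           ┃   0       0┃                            


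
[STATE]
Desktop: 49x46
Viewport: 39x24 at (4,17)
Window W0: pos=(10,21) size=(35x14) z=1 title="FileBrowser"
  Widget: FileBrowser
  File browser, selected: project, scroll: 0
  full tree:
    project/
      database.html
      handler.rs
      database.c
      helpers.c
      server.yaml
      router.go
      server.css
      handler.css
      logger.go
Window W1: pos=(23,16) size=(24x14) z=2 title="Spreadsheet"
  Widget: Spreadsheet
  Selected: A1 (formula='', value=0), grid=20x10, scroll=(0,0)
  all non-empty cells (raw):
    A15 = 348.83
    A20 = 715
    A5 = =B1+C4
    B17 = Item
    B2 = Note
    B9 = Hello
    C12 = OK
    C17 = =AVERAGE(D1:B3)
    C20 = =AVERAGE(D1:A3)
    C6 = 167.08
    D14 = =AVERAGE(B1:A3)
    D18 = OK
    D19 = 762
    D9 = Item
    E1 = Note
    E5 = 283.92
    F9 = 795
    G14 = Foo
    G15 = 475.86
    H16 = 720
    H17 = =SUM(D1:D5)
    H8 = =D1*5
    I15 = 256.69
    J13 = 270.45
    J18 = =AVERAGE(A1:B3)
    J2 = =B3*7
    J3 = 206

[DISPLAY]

                   ┃ Spreadsheet       
                   ┠───────────────────
                   ┃A1:                
                   ┃       A       B   
      ┏━━━━━━━━━━━━┃-------------------
      ┃ FileBrowser┃  1      [0]       
      ┠────────────┃  2        0Note   
      ┃> [-] projec┃  3        0       
      ┃    database┃  4        0       
      ┃    handler.┃  5        0       
      ┃    database┃  6        0       
      ┃    helpers.┃  7        0       
      ┃    server.y┗━━━━━━━━━━━━━━━━━━━
      ┃    router.go                   
      ┃    server.css                  
      ┃    handler.css                 
      ┃    logger.go                   
      ┗━━━━━━━━━━━━━━━━━━━━━━━━━━━━━━━━
                                       
                                       
                                       
                                       
                                       
                                       


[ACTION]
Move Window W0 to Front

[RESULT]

                   ┃ Spreadsheet       
                   ┠───────────────────
                   ┃A1:                
                   ┃       A       B   
      ┏━━━━━━━━━━━━━━━━━━━━━━━━━━━━━━━━
      ┃ FileBrowser                    
      ┠────────────────────────────────
      ┃> [-] project/                  
      ┃    database.html               
      ┃    handler.rs                  
      ┃    database.c                  
      ┃    helpers.c                   
      ┃    server.yaml                 
      ┃    router.go                   
      ┃    server.css                  
      ┃    handler.css                 
      ┃    logger.go                   
      ┗━━━━━━━━━━━━━━━━━━━━━━━━━━━━━━━━
                                       
                                       
                                       
                                       
                                       
                                       


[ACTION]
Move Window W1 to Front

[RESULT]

                   ┃ Spreadsheet       
                   ┠───────────────────
                   ┃A1:                
                   ┃       A       B   
      ┏━━━━━━━━━━━━┃-------------------
      ┃ FileBrowser┃  1      [0]       
      ┠────────────┃  2        0Note   
      ┃> [-] projec┃  3        0       
      ┃    database┃  4        0       
      ┃    handler.┃  5        0       
      ┃    database┃  6        0       
      ┃    helpers.┃  7        0       
      ┃    server.y┗━━━━━━━━━━━━━━━━━━━
      ┃    router.go                   
      ┃    server.css                  
      ┃    handler.css                 
      ┃    logger.go                   
      ┗━━━━━━━━━━━━━━━━━━━━━━━━━━━━━━━━
                                       
                                       
                                       
                                       
                                       
                                       


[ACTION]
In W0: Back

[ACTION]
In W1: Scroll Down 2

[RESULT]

                   ┃ Spreadsheet       
                   ┠───────────────────
                   ┃A1:                
                   ┃       A       B   
      ┏━━━━━━━━━━━━┃-------------------
      ┃ FileBrowser┃  3        0       
      ┠────────────┃  4        0       
      ┃> [-] projec┃  5        0       
      ┃    database┃  6        0       
      ┃    handler.┃  7        0       
      ┃    database┃  8        0       
      ┃    helpers.┃  9        0Hello  
      ┃    server.y┗━━━━━━━━━━━━━━━━━━━
      ┃    router.go                   
      ┃    server.css                  
      ┃    handler.css                 
      ┃    logger.go                   
      ┗━━━━━━━━━━━━━━━━━━━━━━━━━━━━━━━━
                                       
                                       
                                       
                                       
                                       
                                       


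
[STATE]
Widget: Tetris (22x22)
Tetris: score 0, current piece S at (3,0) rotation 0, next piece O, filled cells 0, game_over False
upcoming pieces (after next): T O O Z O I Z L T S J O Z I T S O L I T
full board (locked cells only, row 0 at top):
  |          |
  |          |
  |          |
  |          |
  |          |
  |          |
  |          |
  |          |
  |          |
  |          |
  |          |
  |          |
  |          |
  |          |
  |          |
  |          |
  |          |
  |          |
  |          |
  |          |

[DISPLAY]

    ░░    │Next:      
   ░░     │▓▓         
          │▓▓         
          │           
          │           
          │           
          │Score:     
          │0          
          │           
          │           
          │           
          │           
          │           
          │           
          │           
          │           
          │           
          │           
          │           
          │           
          │           
          │           


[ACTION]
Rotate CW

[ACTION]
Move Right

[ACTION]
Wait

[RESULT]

          │Next:      
    ░     │▓▓         
    ░░    │▓▓         
     ░    │           
          │           
          │           
          │Score:     
          │0          
          │           
          │           
          │           
          │           
          │           
          │           
          │           
          │           
          │           
          │           
          │           
          │           
          │           
          │           


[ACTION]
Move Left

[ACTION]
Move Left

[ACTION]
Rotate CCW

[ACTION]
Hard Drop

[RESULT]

    ▓▓    │Next:      
    ▓▓    │ ▒         
          │▒▒▒        
          │           
          │           
          │           
          │Score:     
          │0          
          │           
          │           
          │           
          │           
          │           
          │           
          │           
          │           
          │           
          │           
   ░░     │           
  ░░      │           
          │           
          │           


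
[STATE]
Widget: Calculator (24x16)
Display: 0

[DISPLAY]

                       0
┌───┬───┬───┬───┐       
│ 7 │ 8 │ 9 │ ÷ │       
├───┼───┼───┼───┤       
│ 4 │ 5 │ 6 │ × │       
├───┼───┼───┼───┤       
│ 1 │ 2 │ 3 │ - │       
├───┼───┼───┼───┤       
│ 0 │ . │ = │ + │       
├───┼───┼───┼───┤       
│ C │ MC│ MR│ M+│       
└───┴───┴───┴───┘       
                        
                        
                        
                        


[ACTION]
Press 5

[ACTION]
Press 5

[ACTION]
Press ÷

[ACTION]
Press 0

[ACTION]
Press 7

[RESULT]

                       7
┌───┬───┬───┬───┐       
│ 7 │ 8 │ 9 │ ÷ │       
├───┼───┼───┼───┤       
│ 4 │ 5 │ 6 │ × │       
├───┼───┼───┼───┤       
│ 1 │ 2 │ 3 │ - │       
├───┼───┼───┼───┤       
│ 0 │ . │ = │ + │       
├───┼───┼───┼───┤       
│ C │ MC│ MR│ M+│       
└───┴───┴───┴───┘       
                        
                        
                        
                        


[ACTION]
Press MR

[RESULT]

                       0
┌───┬───┬───┬───┐       
│ 7 │ 8 │ 9 │ ÷ │       
├───┼───┼───┼───┤       
│ 4 │ 5 │ 6 │ × │       
├───┼───┼───┼───┤       
│ 1 │ 2 │ 3 │ - │       
├───┼───┼───┼───┤       
│ 0 │ . │ = │ + │       
├───┼───┼───┼───┤       
│ C │ MC│ MR│ M+│       
└───┴───┴───┴───┘       
                        
                        
                        
                        


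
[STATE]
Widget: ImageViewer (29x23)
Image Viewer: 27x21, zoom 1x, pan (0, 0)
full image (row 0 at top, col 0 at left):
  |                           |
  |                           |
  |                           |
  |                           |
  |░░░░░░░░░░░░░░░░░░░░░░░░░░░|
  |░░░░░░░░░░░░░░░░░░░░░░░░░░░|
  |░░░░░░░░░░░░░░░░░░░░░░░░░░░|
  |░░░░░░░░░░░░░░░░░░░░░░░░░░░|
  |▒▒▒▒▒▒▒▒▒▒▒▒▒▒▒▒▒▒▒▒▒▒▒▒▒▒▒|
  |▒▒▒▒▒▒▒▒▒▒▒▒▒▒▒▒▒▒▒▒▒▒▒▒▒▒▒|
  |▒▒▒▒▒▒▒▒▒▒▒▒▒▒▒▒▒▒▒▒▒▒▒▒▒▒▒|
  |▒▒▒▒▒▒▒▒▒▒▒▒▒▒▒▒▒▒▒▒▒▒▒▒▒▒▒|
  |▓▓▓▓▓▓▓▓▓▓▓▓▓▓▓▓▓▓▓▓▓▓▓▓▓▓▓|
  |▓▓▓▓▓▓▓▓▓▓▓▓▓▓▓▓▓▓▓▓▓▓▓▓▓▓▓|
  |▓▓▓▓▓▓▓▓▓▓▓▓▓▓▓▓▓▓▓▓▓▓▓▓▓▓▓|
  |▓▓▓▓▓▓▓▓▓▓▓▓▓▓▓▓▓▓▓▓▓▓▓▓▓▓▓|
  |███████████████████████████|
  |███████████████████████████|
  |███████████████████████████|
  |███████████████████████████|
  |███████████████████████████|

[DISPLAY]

                             
                             
                             
                             
░░░░░░░░░░░░░░░░░░░░░░░░░░░  
░░░░░░░░░░░░░░░░░░░░░░░░░░░  
░░░░░░░░░░░░░░░░░░░░░░░░░░░  
░░░░░░░░░░░░░░░░░░░░░░░░░░░  
▒▒▒▒▒▒▒▒▒▒▒▒▒▒▒▒▒▒▒▒▒▒▒▒▒▒▒  
▒▒▒▒▒▒▒▒▒▒▒▒▒▒▒▒▒▒▒▒▒▒▒▒▒▒▒  
▒▒▒▒▒▒▒▒▒▒▒▒▒▒▒▒▒▒▒▒▒▒▒▒▒▒▒  
▒▒▒▒▒▒▒▒▒▒▒▒▒▒▒▒▒▒▒▒▒▒▒▒▒▒▒  
▓▓▓▓▓▓▓▓▓▓▓▓▓▓▓▓▓▓▓▓▓▓▓▓▓▓▓  
▓▓▓▓▓▓▓▓▓▓▓▓▓▓▓▓▓▓▓▓▓▓▓▓▓▓▓  
▓▓▓▓▓▓▓▓▓▓▓▓▓▓▓▓▓▓▓▓▓▓▓▓▓▓▓  
▓▓▓▓▓▓▓▓▓▓▓▓▓▓▓▓▓▓▓▓▓▓▓▓▓▓▓  
███████████████████████████  
███████████████████████████  
███████████████████████████  
███████████████████████████  
███████████████████████████  
                             
                             


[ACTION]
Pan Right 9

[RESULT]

                             
                             
                             
                             
░░░░░░░░░░░░░░░░░░           
░░░░░░░░░░░░░░░░░░           
░░░░░░░░░░░░░░░░░░           
░░░░░░░░░░░░░░░░░░           
▒▒▒▒▒▒▒▒▒▒▒▒▒▒▒▒▒▒           
▒▒▒▒▒▒▒▒▒▒▒▒▒▒▒▒▒▒           
▒▒▒▒▒▒▒▒▒▒▒▒▒▒▒▒▒▒           
▒▒▒▒▒▒▒▒▒▒▒▒▒▒▒▒▒▒           
▓▓▓▓▓▓▓▓▓▓▓▓▓▓▓▓▓▓           
▓▓▓▓▓▓▓▓▓▓▓▓▓▓▓▓▓▓           
▓▓▓▓▓▓▓▓▓▓▓▓▓▓▓▓▓▓           
▓▓▓▓▓▓▓▓▓▓▓▓▓▓▓▓▓▓           
██████████████████           
██████████████████           
██████████████████           
██████████████████           
██████████████████           
                             
                             


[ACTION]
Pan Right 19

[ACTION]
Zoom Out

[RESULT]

                             
                             
                             
                             
                             
                             
                             
                             
                             
                             
                             
                             
                             
                             
                             
                             
                             
                             
                             
                             
                             
                             
                             


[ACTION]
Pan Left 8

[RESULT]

                             
                             
                             
                             
░░░░░░░                      
░░░░░░░                      
░░░░░░░                      
░░░░░░░                      
▒▒▒▒▒▒▒                      
▒▒▒▒▒▒▒                      
▒▒▒▒▒▒▒                      
▒▒▒▒▒▒▒                      
▓▓▓▓▓▓▓                      
▓▓▓▓▓▓▓                      
▓▓▓▓▓▓▓                      
▓▓▓▓▓▓▓                      
███████                      
███████                      
███████                      
███████                      
███████                      
                             
                             


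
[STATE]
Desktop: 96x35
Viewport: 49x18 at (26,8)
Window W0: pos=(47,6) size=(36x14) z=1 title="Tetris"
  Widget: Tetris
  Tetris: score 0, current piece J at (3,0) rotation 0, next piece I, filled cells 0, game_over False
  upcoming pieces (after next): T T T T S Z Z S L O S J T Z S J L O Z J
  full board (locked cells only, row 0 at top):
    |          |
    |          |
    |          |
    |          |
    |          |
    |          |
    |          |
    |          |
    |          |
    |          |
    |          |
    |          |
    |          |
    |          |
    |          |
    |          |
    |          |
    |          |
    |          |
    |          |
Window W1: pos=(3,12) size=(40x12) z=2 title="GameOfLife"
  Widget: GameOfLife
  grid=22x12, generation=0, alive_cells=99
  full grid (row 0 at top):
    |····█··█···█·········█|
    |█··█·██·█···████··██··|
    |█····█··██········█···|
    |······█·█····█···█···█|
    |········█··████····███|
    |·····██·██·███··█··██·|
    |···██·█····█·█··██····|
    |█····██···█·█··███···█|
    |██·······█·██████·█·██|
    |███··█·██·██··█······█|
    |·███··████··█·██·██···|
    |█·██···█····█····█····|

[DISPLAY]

                     ┠───────────────────────────
                     ┃          │Next:           
                     ┃          │████            
                     ┃          │                
━━━━━━━━━━━━━━━━┓    ┃          │                
                ┃    ┃          │                
────────────────┨    ┃          │                
                ┃    ┃          │Score:          
                ┃    ┃          │0               
                ┃    ┃          │                
                ┃    ┃          │                
                ┃    ┗━━━━━━━━━━━━━━━━━━━━━━━━━━━
                ┃                                
                ┃                                
                ┃                                
━━━━━━━━━━━━━━━━┛                                
                                                 
                                                 


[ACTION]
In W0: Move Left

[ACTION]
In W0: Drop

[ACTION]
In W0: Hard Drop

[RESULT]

                     ┠───────────────────────────
                     ┃          │Next:           
                     ┃          │ ▒              
                     ┃          │▒▒▒             
━━━━━━━━━━━━━━━━┓    ┃          │                
                ┃    ┃          │                
────────────────┨    ┃          │                
                ┃    ┃          │Score:          
                ┃    ┃          │0               
                ┃    ┃  █       │                
                ┃    ┃  ███     │                
                ┃    ┗━━━━━━━━━━━━━━━━━━━━━━━━━━━
                ┃                                
                ┃                                
                ┃                                
━━━━━━━━━━━━━━━━┛                                
                                                 
                                                 


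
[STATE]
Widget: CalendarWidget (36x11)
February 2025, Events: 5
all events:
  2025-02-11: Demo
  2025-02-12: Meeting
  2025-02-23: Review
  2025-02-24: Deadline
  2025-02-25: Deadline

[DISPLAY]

           February 2025            
Mo Tu We Th Fr Sa Su                
                1  2                
 3  4  5  6  7  8  9                
10 11* 12* 13 14 15 16              
17 18 19 20 21 22 23*               
24* 25* 26 27 28                    
                                    
                                    
                                    
                                    


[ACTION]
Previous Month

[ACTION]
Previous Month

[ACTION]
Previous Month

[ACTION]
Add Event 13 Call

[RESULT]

           November 2024            
Mo Tu We Th Fr Sa Su                
             1  2  3                
 4  5  6  7  8  9 10                
11 12 13* 14 15 16 17               
18 19 20 21 22 23 24                
25 26 27 28 29 30                   
                                    
                                    
                                    
                                    


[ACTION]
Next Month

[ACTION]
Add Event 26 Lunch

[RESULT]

           December 2024            
Mo Tu We Th Fr Sa Su                
                   1                
 2  3  4  5  6  7  8                
 9 10 11 12 13 14 15                
16 17 18 19 20 21 22                
23 24 25 26* 27 28 29               
30 31                               
                                    
                                    
                                    


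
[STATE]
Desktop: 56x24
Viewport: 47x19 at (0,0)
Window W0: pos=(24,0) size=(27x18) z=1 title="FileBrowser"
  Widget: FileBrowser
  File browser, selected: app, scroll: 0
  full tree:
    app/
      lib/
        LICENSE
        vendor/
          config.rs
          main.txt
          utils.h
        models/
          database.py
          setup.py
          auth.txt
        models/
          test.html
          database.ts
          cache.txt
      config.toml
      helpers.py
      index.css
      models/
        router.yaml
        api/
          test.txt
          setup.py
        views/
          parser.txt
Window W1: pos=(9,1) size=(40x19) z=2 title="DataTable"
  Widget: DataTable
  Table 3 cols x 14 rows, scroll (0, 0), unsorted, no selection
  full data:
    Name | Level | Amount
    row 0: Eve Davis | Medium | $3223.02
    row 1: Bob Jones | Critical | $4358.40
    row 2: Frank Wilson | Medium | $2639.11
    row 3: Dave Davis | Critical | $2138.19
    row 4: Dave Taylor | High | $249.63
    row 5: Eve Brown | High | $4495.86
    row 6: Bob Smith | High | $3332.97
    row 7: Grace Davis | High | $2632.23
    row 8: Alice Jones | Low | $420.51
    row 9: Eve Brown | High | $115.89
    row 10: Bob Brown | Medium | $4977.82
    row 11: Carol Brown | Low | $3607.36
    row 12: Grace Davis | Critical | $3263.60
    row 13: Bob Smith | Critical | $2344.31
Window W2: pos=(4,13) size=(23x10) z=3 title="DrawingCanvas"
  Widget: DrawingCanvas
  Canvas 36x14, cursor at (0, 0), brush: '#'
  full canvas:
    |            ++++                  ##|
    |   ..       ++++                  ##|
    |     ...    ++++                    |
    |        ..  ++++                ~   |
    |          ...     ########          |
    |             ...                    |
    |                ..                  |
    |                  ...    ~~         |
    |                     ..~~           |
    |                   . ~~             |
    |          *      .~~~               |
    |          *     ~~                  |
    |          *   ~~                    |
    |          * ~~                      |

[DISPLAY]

                        ┏━━━━━━━━━━━━━━━━━━━━━━
         ┏━━━━━━━━━━━━━━━━━━━━━━━━━━━━━━━━━━━━━
         ┃ DataTable                           
         ┠─────────────────────────────────────
         ┃Name        │Level   │Amount         
         ┃────────────┼────────┼────────       
         ┃Eve Davis   │Medium  │$3223.02       
         ┃Bob Jones   │Critical│$4358.40       
         ┃Frank Wilson│Medium  │$2639.11       
         ┃Dave Davis  │Critical│$2138.19       
         ┃Dave Taylor │High    │$249.63        
         ┃Eve Brown   │High    │$4495.86       
         ┃Bob Smith   │High    │$3332.97       
    ┏━━━━━━━━━━━━━━━━━━━━━┓    │$2632.23       
    ┃ DrawingCanvas       ┃    │$420.51        
    ┠─────────────────────┨    │$115.89        
    ┃+           ++++     ┃um  │$4977.82       
    ┃   ..       ++++     ┃    │$3607.36       
    ┃     ...    ++++     ┃ical│$3263.60       


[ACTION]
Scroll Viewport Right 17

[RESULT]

               ┏━━━━━━━━━━━━━━━━━━━━━━━━━┓     
┏━━━━━━━━━━━━━━━━━━━━━━━━━━━━━━━━━━━━━━┓ ┃     
┃ DataTable                            ┃─┨     
┠──────────────────────────────────────┨ ┃     
┃Name        │Level   │Amount          ┃ ┃     
┃────────────┼────────┼────────        ┃ ┃     
┃Eve Davis   │Medium  │$3223.02        ┃ ┃     
┃Bob Jones   │Critical│$4358.40        ┃ ┃     
┃Frank Wilson│Medium  │$2639.11        ┃ ┃     
┃Dave Davis  │Critical│$2138.19        ┃ ┃     
┃Dave Taylor │High    │$249.63         ┃ ┃     
┃Eve Brown   │High    │$4495.86        ┃ ┃     
┃Bob Smith   │High    │$3332.97        ┃ ┃     
━━━━━━━━━━━━━━━━━┓    │$2632.23        ┃ ┃     
wingCanvas       ┃    │$420.51         ┃ ┃     
─────────────────┨    │$115.89         ┃ ┃     
        ++++     ┃um  │$4977.82        ┃ ┃     
.       ++++     ┃    │$3607.36        ┃━┛     
 ...    ++++     ┃ical│$3263.60        ┃       


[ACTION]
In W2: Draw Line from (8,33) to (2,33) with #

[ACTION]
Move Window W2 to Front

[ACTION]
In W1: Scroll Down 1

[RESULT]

               ┏━━━━━━━━━━━━━━━━━━━━━━━━━┓     
┏━━━━━━━━━━━━━━━━━━━━━━━━━━━━━━━━━━━━━━┓ ┃     
┃ DataTable                            ┃─┨     
┠──────────────────────────────────────┨ ┃     
┃Name        │Level   │Amount          ┃ ┃     
┃────────────┼────────┼────────        ┃ ┃     
┃Bob Jones   │Critical│$4358.40        ┃ ┃     
┃Frank Wilson│Medium  │$2639.11        ┃ ┃     
┃Dave Davis  │Critical│$2138.19        ┃ ┃     
┃Dave Taylor │High    │$249.63         ┃ ┃     
┃Eve Brown   │High    │$4495.86        ┃ ┃     
┃Bob Smith   │High    │$3332.97        ┃ ┃     
┃Grace Davis │High    │$2632.23        ┃ ┃     
━━━━━━━━━━━━━━━━━┓    │$420.51         ┃ ┃     
wingCanvas       ┃    │$115.89         ┃ ┃     
─────────────────┨um  │$4977.82        ┃ ┃     
        ++++     ┃    │$3607.36        ┃ ┃     
.       ++++     ┃ical│$3263.60        ┃━┛     
 ...    ++++     ┃ical│$2344.31        ┃       


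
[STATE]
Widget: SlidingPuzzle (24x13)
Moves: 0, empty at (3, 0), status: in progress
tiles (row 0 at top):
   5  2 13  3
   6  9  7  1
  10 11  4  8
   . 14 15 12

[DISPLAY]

┌────┬────┬────┬────┐   
│  5 │  2 │ 13 │  3 │   
├────┼────┼────┼────┤   
│  6 │  9 │  7 │  1 │   
├────┼────┼────┼────┤   
│ 10 │ 11 │  4 │  8 │   
├────┼────┼────┼────┤   
│    │ 14 │ 15 │ 12 │   
└────┴────┴────┴────┘   
Moves: 0                
                        
                        
                        


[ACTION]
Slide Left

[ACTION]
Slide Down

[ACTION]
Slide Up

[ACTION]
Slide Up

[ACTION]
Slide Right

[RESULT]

┌────┬────┬────┬────┐   
│  5 │  2 │ 13 │  3 │   
├────┼────┼────┼────┤   
│  6 │  9 │  7 │  1 │   
├────┼────┼────┼────┤   
│ 10 │ 11 │  4 │  8 │   
├────┼────┼────┼────┤   
│    │ 14 │ 15 │ 12 │   
└────┴────┴────┴────┘   
Moves: 4                
                        
                        
                        


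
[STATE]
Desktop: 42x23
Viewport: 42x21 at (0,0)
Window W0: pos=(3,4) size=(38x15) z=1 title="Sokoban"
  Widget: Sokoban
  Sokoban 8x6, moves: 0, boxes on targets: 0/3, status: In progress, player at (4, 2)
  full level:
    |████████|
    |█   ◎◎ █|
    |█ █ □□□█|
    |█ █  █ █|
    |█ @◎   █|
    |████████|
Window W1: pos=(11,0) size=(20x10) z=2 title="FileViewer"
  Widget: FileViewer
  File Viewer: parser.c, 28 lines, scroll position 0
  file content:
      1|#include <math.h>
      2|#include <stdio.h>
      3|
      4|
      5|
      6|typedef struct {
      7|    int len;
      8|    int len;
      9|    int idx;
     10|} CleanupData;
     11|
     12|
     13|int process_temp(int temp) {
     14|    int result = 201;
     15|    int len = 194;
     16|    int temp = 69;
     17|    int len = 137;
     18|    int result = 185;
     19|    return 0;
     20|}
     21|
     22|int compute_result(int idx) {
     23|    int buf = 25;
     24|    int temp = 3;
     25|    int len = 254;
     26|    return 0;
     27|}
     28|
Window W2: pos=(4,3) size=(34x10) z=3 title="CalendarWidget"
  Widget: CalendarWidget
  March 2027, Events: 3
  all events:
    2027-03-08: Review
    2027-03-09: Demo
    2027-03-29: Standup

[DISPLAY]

           ┏━━━━━━━━━━━━━━━━━━┓           
           ┃ FileViewer       ┃           
           ┠──────────────────┨           
    ┏━━━━━━━━━━━━━━━━━━━━━━━━━━━━━━━━┓    
   ┏┃ CalendarWidget                 ┃━━┓ 
   ┃┠────────────────────────────────┨  ┃ 
   ┠┃           March 2027           ┃──┨ 
   ┃┃Mo Tu We Th Fr Sa Su            ┃  ┃ 
   ┃┃ 1  2  3  4  5  6  7            ┃  ┃ 
   ┃┃ 8*  9* 10 11 12 13 14          ┃  ┃ 
   ┃┃15 16 17 18 19 20 21            ┃  ┃ 
   ┃┃22 23 24 25 26 27 28            ┃  ┃ 
   ┃┗━━━━━━━━━━━━━━━━━━━━━━━━━━━━━━━━┛  ┃ 
   ┃Moves: 0  0/3                       ┃ 
   ┃                                    ┃ 
   ┃                                    ┃ 
   ┃                                    ┃ 
   ┃                                    ┃ 
   ┗━━━━━━━━━━━━━━━━━━━━━━━━━━━━━━━━━━━━┛ 
                                          
                                          


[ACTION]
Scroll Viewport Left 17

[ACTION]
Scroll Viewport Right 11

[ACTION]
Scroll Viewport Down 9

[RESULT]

           ┠──────────────────┨           
    ┏━━━━━━━━━━━━━━━━━━━━━━━━━━━━━━━━┓    
   ┏┃ CalendarWidget                 ┃━━┓ 
   ┃┠────────────────────────────────┨  ┃ 
   ┠┃           March 2027           ┃──┨ 
   ┃┃Mo Tu We Th Fr Sa Su            ┃  ┃ 
   ┃┃ 1  2  3  4  5  6  7            ┃  ┃ 
   ┃┃ 8*  9* 10 11 12 13 14          ┃  ┃ 
   ┃┃15 16 17 18 19 20 21            ┃  ┃ 
   ┃┃22 23 24 25 26 27 28            ┃  ┃ 
   ┃┗━━━━━━━━━━━━━━━━━━━━━━━━━━━━━━━━┛  ┃ 
   ┃Moves: 0  0/3                       ┃ 
   ┃                                    ┃ 
   ┃                                    ┃ 
   ┃                                    ┃ 
   ┃                                    ┃ 
   ┗━━━━━━━━━━━━━━━━━━━━━━━━━━━━━━━━━━━━┛ 
                                          
                                          
                                          
                                          


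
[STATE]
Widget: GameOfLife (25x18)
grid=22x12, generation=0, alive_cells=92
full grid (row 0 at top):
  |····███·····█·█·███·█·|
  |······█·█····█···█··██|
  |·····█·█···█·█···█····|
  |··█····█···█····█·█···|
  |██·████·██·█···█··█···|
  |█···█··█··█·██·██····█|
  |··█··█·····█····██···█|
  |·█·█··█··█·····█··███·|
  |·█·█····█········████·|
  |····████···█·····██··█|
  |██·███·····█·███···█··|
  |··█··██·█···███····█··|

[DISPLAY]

Gen: 0                   
····███·····█·█·███·█·   
······█·█····█···█··██   
·····█·█···█·█···█····   
··█····█···█····█·█···   
██·████·██·█···█··█···   
█···█··█··█·██·██····█   
··█··█·····█····██···█   
·█·█··█··█·····█··███·   
·█·█····█········████·   
····████···█·····██··█   
██·███·····█·███···█··   
··█··██·█···███····█··   
                         
                         
                         
                         
                         


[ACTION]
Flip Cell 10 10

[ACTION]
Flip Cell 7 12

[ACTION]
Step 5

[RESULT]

Gen: 5                   
····██············█·█·   
···██········██···█·█·   
·█·██········██··█·█··   
·█·██··█·····██···█···   
····█·███·············   
··█·█·····█·█·········   
············███···██··   
███·······█·····█··█··   
···█····██··███···██··   
█·█·██···█···█·█······   
█··█···██·············   
·█··█████·············   
                         
                         
                         
                         
                         


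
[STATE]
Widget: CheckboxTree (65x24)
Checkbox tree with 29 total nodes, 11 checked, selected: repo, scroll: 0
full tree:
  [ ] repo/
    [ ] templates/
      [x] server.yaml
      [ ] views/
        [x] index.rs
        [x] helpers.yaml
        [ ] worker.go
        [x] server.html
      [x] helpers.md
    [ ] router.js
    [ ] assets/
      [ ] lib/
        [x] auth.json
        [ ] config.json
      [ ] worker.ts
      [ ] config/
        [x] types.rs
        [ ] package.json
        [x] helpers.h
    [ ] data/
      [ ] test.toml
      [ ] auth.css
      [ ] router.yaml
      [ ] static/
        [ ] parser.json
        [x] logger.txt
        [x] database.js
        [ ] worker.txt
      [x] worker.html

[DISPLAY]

>[-] repo/                                                       
   [-] templates/                                                
     [x] server.yaml                                             
     [-] views/                                                  
       [x] index.rs                                              
       [x] helpers.yaml                                          
       [ ] worker.go                                             
       [x] server.html                                           
     [x] helpers.md                                              
   [ ] router.js                                                 
   [-] assets/                                                   
     [-] lib/                                                    
       [x] auth.json                                             
       [ ] config.json                                           
     [ ] worker.ts                                               
     [-] config/                                                 
       [x] types.rs                                              
       [ ] package.json                                          
       [x] helpers.h                                             
   [-] data/                                                     
     [ ] test.toml                                               
     [ ] auth.css                                                
     [ ] router.yaml                                             
     [-] static/                                                 


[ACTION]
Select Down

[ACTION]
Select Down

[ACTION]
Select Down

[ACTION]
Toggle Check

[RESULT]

 [-] repo/                                                       
   [x] templates/                                                
     [x] server.yaml                                             
>    [x] views/                                                  
       [x] index.rs                                              
       [x] helpers.yaml                                          
       [x] worker.go                                             
       [x] server.html                                           
     [x] helpers.md                                              
   [ ] router.js                                                 
   [-] assets/                                                   
     [-] lib/                                                    
       [x] auth.json                                             
       [ ] config.json                                           
     [ ] worker.ts                                               
     [-] config/                                                 
       [x] types.rs                                              
       [ ] package.json                                          
       [x] helpers.h                                             
   [-] data/                                                     
     [ ] test.toml                                               
     [ ] auth.css                                                
     [ ] router.yaml                                             
     [-] static/                                                 


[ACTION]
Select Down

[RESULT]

 [-] repo/                                                       
   [x] templates/                                                
     [x] server.yaml                                             
     [x] views/                                                  
>      [x] index.rs                                              
       [x] helpers.yaml                                          
       [x] worker.go                                             
       [x] server.html                                           
     [x] helpers.md                                              
   [ ] router.js                                                 
   [-] assets/                                                   
     [-] lib/                                                    
       [x] auth.json                                             
       [ ] config.json                                           
     [ ] worker.ts                                               
     [-] config/                                                 
       [x] types.rs                                              
       [ ] package.json                                          
       [x] helpers.h                                             
   [-] data/                                                     
     [ ] test.toml                                               
     [ ] auth.css                                                
     [ ] router.yaml                                             
     [-] static/                                                 
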